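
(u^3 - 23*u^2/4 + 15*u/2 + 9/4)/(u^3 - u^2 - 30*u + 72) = (4*u^2 - 11*u - 3)/(4*(u^2 + 2*u - 24))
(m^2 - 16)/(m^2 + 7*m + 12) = (m - 4)/(m + 3)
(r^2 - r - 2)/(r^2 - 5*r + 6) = (r + 1)/(r - 3)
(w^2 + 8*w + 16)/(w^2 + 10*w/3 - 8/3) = 3*(w + 4)/(3*w - 2)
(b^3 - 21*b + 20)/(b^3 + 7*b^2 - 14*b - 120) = (b - 1)/(b + 6)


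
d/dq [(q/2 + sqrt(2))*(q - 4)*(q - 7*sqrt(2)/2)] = 3*q^2/2 - 4*q - 3*sqrt(2)*q/2 - 7 + 3*sqrt(2)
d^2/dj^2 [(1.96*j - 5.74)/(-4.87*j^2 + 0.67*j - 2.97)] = (-(1.96*j - 5.74)*(9.74*j - 0.67)*(19.48*j - 1.34) + (57.2712*j - 58.534)*(4.87*j^2 - 0.67*j + 2.97))/(4.87*j^2 - 0.67*j + 2.97)^3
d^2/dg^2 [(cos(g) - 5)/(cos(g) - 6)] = (sin(g)^2 - 6*cos(g) + 1)/(cos(g) - 6)^3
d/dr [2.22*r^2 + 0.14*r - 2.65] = 4.44*r + 0.14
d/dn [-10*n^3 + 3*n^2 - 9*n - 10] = -30*n^2 + 6*n - 9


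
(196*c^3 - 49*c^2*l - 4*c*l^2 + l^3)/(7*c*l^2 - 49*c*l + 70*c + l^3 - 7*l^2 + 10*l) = (28*c^2 - 11*c*l + l^2)/(l^2 - 7*l + 10)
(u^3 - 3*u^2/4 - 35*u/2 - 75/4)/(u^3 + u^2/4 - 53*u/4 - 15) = (u - 5)/(u - 4)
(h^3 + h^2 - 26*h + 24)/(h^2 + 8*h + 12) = (h^2 - 5*h + 4)/(h + 2)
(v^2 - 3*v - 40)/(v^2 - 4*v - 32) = (v + 5)/(v + 4)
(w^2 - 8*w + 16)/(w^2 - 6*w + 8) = (w - 4)/(w - 2)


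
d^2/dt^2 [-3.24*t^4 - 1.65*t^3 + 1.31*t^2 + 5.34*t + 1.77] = -38.88*t^2 - 9.9*t + 2.62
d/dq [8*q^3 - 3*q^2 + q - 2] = 24*q^2 - 6*q + 1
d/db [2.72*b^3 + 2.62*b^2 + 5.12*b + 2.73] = 8.16*b^2 + 5.24*b + 5.12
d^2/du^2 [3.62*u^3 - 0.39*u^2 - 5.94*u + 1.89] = 21.72*u - 0.78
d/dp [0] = 0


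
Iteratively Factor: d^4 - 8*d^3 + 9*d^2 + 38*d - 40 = (d - 5)*(d^3 - 3*d^2 - 6*d + 8) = (d - 5)*(d + 2)*(d^2 - 5*d + 4) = (d - 5)*(d - 1)*(d + 2)*(d - 4)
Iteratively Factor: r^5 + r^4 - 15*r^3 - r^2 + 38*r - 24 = (r - 1)*(r^4 + 2*r^3 - 13*r^2 - 14*r + 24) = (r - 1)^2*(r^3 + 3*r^2 - 10*r - 24) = (r - 1)^2*(r + 4)*(r^2 - r - 6) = (r - 1)^2*(r + 2)*(r + 4)*(r - 3)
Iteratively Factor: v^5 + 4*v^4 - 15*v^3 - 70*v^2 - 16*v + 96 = (v + 3)*(v^4 + v^3 - 18*v^2 - 16*v + 32) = (v - 4)*(v + 3)*(v^3 + 5*v^2 + 2*v - 8) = (v - 4)*(v + 2)*(v + 3)*(v^2 + 3*v - 4) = (v - 4)*(v + 2)*(v + 3)*(v + 4)*(v - 1)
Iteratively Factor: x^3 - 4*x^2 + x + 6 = (x - 2)*(x^2 - 2*x - 3) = (x - 2)*(x + 1)*(x - 3)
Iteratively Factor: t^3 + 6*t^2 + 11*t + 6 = (t + 2)*(t^2 + 4*t + 3) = (t + 2)*(t + 3)*(t + 1)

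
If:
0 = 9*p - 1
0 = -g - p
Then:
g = -1/9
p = 1/9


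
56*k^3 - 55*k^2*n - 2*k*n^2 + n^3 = (-8*k + n)*(-k + n)*(7*k + n)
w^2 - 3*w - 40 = (w - 8)*(w + 5)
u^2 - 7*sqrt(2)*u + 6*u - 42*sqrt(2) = (u + 6)*(u - 7*sqrt(2))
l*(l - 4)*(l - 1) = l^3 - 5*l^2 + 4*l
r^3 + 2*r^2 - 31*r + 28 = (r - 4)*(r - 1)*(r + 7)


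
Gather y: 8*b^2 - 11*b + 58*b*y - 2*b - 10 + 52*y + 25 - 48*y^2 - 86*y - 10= 8*b^2 - 13*b - 48*y^2 + y*(58*b - 34) + 5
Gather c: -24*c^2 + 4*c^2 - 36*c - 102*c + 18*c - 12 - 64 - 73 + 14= -20*c^2 - 120*c - 135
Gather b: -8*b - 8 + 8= -8*b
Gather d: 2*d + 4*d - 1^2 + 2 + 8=6*d + 9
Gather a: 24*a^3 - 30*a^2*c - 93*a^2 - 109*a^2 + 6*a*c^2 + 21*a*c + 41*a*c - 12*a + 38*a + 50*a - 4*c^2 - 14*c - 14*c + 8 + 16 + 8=24*a^3 + a^2*(-30*c - 202) + a*(6*c^2 + 62*c + 76) - 4*c^2 - 28*c + 32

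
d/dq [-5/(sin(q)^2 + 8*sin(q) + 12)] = 10*(sin(q) + 4)*cos(q)/(sin(q)^2 + 8*sin(q) + 12)^2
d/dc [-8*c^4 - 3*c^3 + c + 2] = -32*c^3 - 9*c^2 + 1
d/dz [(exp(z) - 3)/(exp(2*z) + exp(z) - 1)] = (-(exp(z) - 3)*(2*exp(z) + 1) + exp(2*z) + exp(z) - 1)*exp(z)/(exp(2*z) + exp(z) - 1)^2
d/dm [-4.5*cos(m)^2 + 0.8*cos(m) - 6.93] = (9.0*cos(m) - 0.8)*sin(m)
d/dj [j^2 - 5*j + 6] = 2*j - 5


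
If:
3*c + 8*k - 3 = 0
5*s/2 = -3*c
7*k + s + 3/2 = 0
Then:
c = 55/51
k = -1/34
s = -22/17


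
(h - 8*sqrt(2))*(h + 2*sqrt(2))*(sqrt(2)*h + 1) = sqrt(2)*h^3 - 11*h^2 - 38*sqrt(2)*h - 32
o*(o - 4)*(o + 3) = o^3 - o^2 - 12*o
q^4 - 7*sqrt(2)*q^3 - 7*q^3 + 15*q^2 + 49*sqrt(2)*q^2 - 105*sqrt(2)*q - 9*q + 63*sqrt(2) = (q - 3)^2*(q - 1)*(q - 7*sqrt(2))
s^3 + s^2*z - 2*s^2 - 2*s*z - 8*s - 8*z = (s - 4)*(s + 2)*(s + z)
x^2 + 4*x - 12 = (x - 2)*(x + 6)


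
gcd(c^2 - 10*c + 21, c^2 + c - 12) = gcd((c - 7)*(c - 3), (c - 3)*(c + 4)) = c - 3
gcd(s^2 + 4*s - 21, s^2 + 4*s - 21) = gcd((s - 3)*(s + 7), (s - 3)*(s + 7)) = s^2 + 4*s - 21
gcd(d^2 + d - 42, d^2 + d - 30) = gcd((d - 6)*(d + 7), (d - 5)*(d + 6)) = 1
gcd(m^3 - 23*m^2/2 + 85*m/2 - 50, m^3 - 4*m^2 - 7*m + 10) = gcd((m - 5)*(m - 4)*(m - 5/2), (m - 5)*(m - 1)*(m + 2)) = m - 5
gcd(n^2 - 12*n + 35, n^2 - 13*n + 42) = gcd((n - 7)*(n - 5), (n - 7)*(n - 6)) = n - 7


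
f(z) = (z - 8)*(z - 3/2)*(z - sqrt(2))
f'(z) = (z - 8)*(z - 3/2) + (z - 8)*(z - sqrt(2)) + (z - 3/2)*(z - sqrt(2)) = 3*z^2 - 19*z - 2*sqrt(2)*z + 12 + 19*sqrt(2)/2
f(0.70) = -4.17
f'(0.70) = 11.63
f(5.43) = -40.56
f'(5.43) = -4.64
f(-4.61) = -464.15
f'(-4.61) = 189.82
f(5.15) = -38.86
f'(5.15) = -7.41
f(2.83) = -9.74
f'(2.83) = -12.31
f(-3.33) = -259.62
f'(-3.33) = 131.39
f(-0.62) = -37.17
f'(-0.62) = 40.12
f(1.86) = -0.99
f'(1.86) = -4.79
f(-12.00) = -3621.84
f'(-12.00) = 719.38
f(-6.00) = -778.49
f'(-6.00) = 264.41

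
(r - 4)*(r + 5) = r^2 + r - 20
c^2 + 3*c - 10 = (c - 2)*(c + 5)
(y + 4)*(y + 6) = y^2 + 10*y + 24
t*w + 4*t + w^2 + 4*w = (t + w)*(w + 4)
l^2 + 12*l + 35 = (l + 5)*(l + 7)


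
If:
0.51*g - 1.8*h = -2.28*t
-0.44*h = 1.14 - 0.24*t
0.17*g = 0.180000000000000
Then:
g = 1.06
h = -4.78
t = -4.01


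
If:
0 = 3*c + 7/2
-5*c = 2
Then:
No Solution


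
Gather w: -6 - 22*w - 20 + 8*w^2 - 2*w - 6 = 8*w^2 - 24*w - 32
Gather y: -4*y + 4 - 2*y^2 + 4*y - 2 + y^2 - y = -y^2 - y + 2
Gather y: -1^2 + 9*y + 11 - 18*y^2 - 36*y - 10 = -18*y^2 - 27*y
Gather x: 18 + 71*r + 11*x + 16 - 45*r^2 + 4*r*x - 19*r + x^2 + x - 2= -45*r^2 + 52*r + x^2 + x*(4*r + 12) + 32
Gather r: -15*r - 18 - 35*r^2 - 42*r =-35*r^2 - 57*r - 18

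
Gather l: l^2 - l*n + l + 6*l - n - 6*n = l^2 + l*(7 - n) - 7*n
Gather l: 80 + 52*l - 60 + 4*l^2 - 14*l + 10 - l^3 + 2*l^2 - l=-l^3 + 6*l^2 + 37*l + 30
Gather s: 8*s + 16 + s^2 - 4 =s^2 + 8*s + 12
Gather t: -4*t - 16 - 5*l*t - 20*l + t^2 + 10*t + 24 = -20*l + t^2 + t*(6 - 5*l) + 8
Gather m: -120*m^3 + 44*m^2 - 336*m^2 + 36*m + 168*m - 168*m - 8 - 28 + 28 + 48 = -120*m^3 - 292*m^2 + 36*m + 40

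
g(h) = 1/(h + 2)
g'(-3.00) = -1.00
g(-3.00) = -1.00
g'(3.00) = -0.04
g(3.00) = 0.20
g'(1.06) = -0.11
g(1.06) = 0.33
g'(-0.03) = -0.26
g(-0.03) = 0.51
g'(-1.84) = -39.06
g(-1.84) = 6.25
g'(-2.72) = -1.93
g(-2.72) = -1.39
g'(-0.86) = -0.77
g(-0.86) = 0.88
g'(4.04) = -0.03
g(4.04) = 0.17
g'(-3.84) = -0.30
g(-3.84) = -0.54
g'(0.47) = -0.16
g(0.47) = 0.40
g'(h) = -1/(h + 2)^2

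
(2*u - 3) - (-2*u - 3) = 4*u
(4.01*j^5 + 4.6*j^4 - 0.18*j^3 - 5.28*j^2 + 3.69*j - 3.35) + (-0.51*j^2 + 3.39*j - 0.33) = 4.01*j^5 + 4.6*j^4 - 0.18*j^3 - 5.79*j^2 + 7.08*j - 3.68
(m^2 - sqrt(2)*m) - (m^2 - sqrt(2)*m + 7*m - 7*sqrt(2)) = -7*m + 7*sqrt(2)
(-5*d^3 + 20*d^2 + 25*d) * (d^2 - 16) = -5*d^5 + 20*d^4 + 105*d^3 - 320*d^2 - 400*d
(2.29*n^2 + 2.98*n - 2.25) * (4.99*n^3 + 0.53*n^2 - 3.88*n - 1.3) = 11.4271*n^5 + 16.0839*n^4 - 18.5333*n^3 - 15.7319*n^2 + 4.856*n + 2.925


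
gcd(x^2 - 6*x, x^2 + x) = x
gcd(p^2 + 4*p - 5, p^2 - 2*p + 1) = p - 1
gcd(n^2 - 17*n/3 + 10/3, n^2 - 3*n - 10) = n - 5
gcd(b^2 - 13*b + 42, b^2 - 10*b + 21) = b - 7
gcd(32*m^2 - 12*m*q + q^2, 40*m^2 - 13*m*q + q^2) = -8*m + q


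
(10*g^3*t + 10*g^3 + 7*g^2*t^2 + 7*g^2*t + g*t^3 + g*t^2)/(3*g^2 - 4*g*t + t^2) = g*(10*g^2*t + 10*g^2 + 7*g*t^2 + 7*g*t + t^3 + t^2)/(3*g^2 - 4*g*t + t^2)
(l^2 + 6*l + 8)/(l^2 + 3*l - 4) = (l + 2)/(l - 1)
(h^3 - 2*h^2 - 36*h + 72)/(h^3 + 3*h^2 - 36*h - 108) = (h - 2)/(h + 3)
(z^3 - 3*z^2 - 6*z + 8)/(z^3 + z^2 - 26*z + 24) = (z + 2)/(z + 6)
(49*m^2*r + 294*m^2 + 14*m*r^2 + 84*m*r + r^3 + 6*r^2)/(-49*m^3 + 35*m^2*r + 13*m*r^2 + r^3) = (r + 6)/(-m + r)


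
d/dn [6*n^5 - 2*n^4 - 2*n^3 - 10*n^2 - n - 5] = 30*n^4 - 8*n^3 - 6*n^2 - 20*n - 1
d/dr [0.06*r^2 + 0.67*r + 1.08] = 0.12*r + 0.67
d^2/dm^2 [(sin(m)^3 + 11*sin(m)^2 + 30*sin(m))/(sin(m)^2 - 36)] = (-sin(m)^4 + 18*sin(m)^3 - 174*sin(m)^2 - 180*sin(m) + 132)/(sin(m) - 6)^3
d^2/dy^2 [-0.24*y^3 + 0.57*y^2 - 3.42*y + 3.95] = 1.14 - 1.44*y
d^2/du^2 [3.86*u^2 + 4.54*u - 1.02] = 7.72000000000000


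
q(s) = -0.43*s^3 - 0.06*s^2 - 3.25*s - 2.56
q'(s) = -1.29*s^2 - 0.12*s - 3.25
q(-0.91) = 0.67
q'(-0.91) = -4.21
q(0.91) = -5.89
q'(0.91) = -4.43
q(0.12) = -2.95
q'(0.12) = -3.28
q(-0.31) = -1.55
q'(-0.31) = -3.34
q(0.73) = -5.13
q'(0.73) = -4.03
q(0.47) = -4.15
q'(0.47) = -3.59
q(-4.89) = 62.18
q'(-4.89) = -33.51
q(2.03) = -13.00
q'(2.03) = -8.81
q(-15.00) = 1483.94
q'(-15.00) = -291.70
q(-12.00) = 770.84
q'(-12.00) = -187.57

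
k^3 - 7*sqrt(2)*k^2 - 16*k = k*(k - 8*sqrt(2))*(k + sqrt(2))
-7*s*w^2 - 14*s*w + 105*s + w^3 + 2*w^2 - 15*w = (-7*s + w)*(w - 3)*(w + 5)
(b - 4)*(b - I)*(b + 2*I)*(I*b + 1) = I*b^4 - 4*I*b^3 + 3*I*b^2 + 2*b - 12*I*b - 8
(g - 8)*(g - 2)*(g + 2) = g^3 - 8*g^2 - 4*g + 32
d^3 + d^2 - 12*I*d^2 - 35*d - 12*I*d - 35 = (d + 1)*(d - 7*I)*(d - 5*I)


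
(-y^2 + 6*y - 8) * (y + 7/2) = -y^3 + 5*y^2/2 + 13*y - 28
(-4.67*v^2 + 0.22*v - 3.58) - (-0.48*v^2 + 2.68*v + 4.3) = -4.19*v^2 - 2.46*v - 7.88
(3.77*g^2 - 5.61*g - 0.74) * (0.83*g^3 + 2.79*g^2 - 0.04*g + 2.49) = 3.1291*g^5 + 5.862*g^4 - 16.4169*g^3 + 7.5471*g^2 - 13.9393*g - 1.8426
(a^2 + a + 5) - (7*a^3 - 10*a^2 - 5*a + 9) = -7*a^3 + 11*a^2 + 6*a - 4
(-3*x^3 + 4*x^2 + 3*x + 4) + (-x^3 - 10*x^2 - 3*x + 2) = -4*x^3 - 6*x^2 + 6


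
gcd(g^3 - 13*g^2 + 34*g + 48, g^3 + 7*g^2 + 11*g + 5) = g + 1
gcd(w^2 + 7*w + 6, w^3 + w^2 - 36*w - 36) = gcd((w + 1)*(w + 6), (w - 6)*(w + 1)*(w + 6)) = w^2 + 7*w + 6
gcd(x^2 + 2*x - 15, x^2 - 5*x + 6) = x - 3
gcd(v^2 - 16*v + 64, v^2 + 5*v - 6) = 1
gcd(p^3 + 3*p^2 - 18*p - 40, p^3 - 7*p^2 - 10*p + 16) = p + 2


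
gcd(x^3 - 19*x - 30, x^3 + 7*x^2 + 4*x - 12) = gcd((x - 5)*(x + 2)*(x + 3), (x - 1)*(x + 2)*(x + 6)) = x + 2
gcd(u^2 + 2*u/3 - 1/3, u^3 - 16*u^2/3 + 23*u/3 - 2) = u - 1/3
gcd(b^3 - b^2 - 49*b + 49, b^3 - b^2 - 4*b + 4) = b - 1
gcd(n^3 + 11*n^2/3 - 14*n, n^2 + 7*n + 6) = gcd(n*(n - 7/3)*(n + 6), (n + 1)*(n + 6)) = n + 6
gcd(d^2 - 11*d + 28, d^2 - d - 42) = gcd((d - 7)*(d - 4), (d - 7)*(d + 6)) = d - 7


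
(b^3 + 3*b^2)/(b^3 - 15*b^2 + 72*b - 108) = b^2*(b + 3)/(b^3 - 15*b^2 + 72*b - 108)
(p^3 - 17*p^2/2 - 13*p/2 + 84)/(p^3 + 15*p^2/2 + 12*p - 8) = (2*p^3 - 17*p^2 - 13*p + 168)/(2*p^3 + 15*p^2 + 24*p - 16)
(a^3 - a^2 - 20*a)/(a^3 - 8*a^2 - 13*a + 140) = a/(a - 7)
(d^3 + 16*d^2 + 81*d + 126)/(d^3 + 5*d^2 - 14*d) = (d^2 + 9*d + 18)/(d*(d - 2))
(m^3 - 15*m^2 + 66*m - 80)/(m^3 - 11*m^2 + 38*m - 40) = (m - 8)/(m - 4)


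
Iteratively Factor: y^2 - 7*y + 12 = (y - 4)*(y - 3)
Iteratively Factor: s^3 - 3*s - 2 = (s + 1)*(s^2 - s - 2) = (s + 1)^2*(s - 2)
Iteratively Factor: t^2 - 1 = (t - 1)*(t + 1)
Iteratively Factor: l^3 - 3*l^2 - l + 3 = (l - 3)*(l^2 - 1) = (l - 3)*(l - 1)*(l + 1)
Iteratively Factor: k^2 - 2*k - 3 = (k + 1)*(k - 3)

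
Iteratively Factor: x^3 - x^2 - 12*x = (x - 4)*(x^2 + 3*x) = x*(x - 4)*(x + 3)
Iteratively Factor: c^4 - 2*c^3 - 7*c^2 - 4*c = (c - 4)*(c^3 + 2*c^2 + c) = (c - 4)*(c + 1)*(c^2 + c) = (c - 4)*(c + 1)^2*(c)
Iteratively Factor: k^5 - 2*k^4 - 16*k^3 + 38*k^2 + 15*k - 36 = (k - 3)*(k^4 + k^3 - 13*k^2 - k + 12) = (k - 3)^2*(k^3 + 4*k^2 - k - 4) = (k - 3)^2*(k + 4)*(k^2 - 1) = (k - 3)^2*(k + 1)*(k + 4)*(k - 1)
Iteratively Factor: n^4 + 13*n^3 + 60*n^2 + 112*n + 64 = (n + 4)*(n^3 + 9*n^2 + 24*n + 16) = (n + 4)^2*(n^2 + 5*n + 4) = (n + 4)^3*(n + 1)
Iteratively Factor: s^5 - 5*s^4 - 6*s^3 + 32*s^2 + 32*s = (s - 4)*(s^4 - s^3 - 10*s^2 - 8*s) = (s - 4)*(s + 2)*(s^3 - 3*s^2 - 4*s) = (s - 4)*(s + 1)*(s + 2)*(s^2 - 4*s) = s*(s - 4)*(s + 1)*(s + 2)*(s - 4)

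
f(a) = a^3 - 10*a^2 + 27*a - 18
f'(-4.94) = 199.01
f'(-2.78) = 105.79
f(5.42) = -6.20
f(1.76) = 4.00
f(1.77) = 4.01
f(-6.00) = -756.00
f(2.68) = 1.78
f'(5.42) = 6.73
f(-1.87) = -110.00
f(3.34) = -2.12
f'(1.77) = 1.00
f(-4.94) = -515.97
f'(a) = 3*a^2 - 20*a + 27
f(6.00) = 0.00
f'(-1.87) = 74.89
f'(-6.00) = 255.00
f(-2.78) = -191.83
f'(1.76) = 1.09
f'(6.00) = 15.00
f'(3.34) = -6.33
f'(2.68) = -5.05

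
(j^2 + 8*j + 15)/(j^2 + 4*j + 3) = (j + 5)/(j + 1)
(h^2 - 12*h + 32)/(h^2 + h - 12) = (h^2 - 12*h + 32)/(h^2 + h - 12)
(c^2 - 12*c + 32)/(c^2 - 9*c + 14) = (c^2 - 12*c + 32)/(c^2 - 9*c + 14)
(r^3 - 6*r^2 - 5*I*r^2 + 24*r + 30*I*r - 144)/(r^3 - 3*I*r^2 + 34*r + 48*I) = (r - 6)/(r + 2*I)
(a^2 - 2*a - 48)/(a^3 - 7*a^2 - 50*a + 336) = (a + 6)/(a^2 + a - 42)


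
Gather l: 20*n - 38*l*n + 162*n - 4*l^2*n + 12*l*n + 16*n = -4*l^2*n - 26*l*n + 198*n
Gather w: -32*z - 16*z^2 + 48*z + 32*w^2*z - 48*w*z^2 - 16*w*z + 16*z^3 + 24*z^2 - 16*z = 32*w^2*z + w*(-48*z^2 - 16*z) + 16*z^3 + 8*z^2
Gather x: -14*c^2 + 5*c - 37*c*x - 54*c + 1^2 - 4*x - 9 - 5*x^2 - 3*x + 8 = -14*c^2 - 49*c - 5*x^2 + x*(-37*c - 7)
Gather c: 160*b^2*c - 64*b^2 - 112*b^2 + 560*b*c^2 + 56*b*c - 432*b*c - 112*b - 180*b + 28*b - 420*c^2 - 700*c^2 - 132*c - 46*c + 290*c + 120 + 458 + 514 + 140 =-176*b^2 - 264*b + c^2*(560*b - 1120) + c*(160*b^2 - 376*b + 112) + 1232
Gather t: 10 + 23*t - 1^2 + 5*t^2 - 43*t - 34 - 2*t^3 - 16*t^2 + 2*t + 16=-2*t^3 - 11*t^2 - 18*t - 9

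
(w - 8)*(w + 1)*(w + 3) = w^3 - 4*w^2 - 29*w - 24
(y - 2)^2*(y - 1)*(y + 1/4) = y^4 - 19*y^3/4 + 27*y^2/4 - 2*y - 1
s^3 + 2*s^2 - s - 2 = (s - 1)*(s + 1)*(s + 2)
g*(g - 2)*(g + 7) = g^3 + 5*g^2 - 14*g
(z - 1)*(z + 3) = z^2 + 2*z - 3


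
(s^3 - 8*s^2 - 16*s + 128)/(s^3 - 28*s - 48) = (s^2 - 12*s + 32)/(s^2 - 4*s - 12)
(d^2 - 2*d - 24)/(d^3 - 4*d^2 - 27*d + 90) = (d + 4)/(d^2 + 2*d - 15)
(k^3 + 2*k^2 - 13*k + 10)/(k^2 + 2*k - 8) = (k^2 + 4*k - 5)/(k + 4)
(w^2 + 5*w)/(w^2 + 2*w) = (w + 5)/(w + 2)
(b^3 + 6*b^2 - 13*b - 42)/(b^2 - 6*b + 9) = (b^2 + 9*b + 14)/(b - 3)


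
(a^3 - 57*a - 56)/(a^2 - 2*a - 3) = (a^2 - a - 56)/(a - 3)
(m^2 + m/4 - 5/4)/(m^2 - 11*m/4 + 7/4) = (4*m + 5)/(4*m - 7)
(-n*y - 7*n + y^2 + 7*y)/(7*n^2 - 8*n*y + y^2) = (y + 7)/(-7*n + y)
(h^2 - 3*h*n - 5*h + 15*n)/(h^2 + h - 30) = (h - 3*n)/(h + 6)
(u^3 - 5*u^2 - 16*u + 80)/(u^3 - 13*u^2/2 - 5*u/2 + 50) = 2*(u + 4)/(2*u + 5)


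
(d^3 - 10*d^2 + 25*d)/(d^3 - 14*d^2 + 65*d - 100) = d/(d - 4)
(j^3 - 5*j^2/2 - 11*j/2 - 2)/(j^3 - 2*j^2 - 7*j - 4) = (j + 1/2)/(j + 1)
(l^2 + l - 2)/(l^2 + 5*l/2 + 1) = 2*(l - 1)/(2*l + 1)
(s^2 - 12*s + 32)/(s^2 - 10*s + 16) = (s - 4)/(s - 2)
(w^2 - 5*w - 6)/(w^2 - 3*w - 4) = (w - 6)/(w - 4)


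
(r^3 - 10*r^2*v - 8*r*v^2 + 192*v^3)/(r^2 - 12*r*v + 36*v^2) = (r^2 - 4*r*v - 32*v^2)/(r - 6*v)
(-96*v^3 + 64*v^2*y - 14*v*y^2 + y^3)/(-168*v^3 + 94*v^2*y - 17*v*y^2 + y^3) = (-4*v + y)/(-7*v + y)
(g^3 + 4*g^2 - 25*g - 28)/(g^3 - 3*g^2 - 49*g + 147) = (g^2 - 3*g - 4)/(g^2 - 10*g + 21)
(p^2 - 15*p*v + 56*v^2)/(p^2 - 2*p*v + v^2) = (p^2 - 15*p*v + 56*v^2)/(p^2 - 2*p*v + v^2)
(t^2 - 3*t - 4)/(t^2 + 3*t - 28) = (t + 1)/(t + 7)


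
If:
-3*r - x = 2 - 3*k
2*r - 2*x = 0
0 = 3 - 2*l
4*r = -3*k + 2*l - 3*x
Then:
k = 26/33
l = 3/2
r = 1/11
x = 1/11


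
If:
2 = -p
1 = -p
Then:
No Solution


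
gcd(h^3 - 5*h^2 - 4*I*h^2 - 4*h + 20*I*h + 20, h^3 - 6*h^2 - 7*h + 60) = h - 5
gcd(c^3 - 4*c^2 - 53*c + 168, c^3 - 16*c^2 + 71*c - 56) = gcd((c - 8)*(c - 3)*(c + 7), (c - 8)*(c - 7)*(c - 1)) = c - 8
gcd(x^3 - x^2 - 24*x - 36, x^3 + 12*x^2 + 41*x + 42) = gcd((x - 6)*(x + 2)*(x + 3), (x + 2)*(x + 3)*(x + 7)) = x^2 + 5*x + 6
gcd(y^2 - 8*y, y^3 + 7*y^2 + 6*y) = y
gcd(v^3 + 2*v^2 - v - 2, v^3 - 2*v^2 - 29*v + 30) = v - 1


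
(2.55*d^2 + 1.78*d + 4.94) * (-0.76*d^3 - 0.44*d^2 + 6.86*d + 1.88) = -1.938*d^5 - 2.4748*d^4 + 12.9554*d^3 + 14.8312*d^2 + 37.2348*d + 9.2872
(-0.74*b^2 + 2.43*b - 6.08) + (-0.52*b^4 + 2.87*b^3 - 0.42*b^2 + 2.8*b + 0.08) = -0.52*b^4 + 2.87*b^3 - 1.16*b^2 + 5.23*b - 6.0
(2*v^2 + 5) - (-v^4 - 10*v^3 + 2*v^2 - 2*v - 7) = v^4 + 10*v^3 + 2*v + 12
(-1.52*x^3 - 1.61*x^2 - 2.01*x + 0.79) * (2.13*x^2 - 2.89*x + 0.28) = -3.2376*x^5 + 0.9635*x^4 - 0.0539999999999985*x^3 + 7.0408*x^2 - 2.8459*x + 0.2212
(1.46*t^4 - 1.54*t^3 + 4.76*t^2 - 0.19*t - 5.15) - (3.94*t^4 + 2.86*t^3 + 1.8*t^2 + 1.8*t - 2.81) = -2.48*t^4 - 4.4*t^3 + 2.96*t^2 - 1.99*t - 2.34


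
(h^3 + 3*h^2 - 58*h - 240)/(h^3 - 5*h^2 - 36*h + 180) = (h^2 - 3*h - 40)/(h^2 - 11*h + 30)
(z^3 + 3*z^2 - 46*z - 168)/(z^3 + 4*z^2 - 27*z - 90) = (z^2 - 3*z - 28)/(z^2 - 2*z - 15)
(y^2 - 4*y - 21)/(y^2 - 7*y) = (y + 3)/y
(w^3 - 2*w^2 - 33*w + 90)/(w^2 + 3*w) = (w^3 - 2*w^2 - 33*w + 90)/(w*(w + 3))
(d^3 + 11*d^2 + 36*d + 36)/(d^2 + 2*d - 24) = (d^2 + 5*d + 6)/(d - 4)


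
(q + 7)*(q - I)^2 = q^3 + 7*q^2 - 2*I*q^2 - q - 14*I*q - 7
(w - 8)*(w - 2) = w^2 - 10*w + 16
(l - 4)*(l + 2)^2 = l^3 - 12*l - 16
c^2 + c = c*(c + 1)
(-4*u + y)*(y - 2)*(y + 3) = -4*u*y^2 - 4*u*y + 24*u + y^3 + y^2 - 6*y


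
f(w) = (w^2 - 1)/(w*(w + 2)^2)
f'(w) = 2/(w + 2)^2 - 2*(w^2 - 1)/(w*(w + 2)^3) - (w^2 - 1)/(w^2*(w + 2)^2) = (-w^3 + 2*w^2 + 3*w + 2)/(w^2*(w^3 + 6*w^2 + 12*w + 8))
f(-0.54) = 0.62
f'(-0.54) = 1.23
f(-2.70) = -4.75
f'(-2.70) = -11.26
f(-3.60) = -1.30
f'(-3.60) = -1.20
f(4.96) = 0.10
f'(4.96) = -0.01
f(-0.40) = 0.82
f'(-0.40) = 1.81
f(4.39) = 0.10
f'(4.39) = -0.01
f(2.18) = 0.10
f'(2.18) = 0.02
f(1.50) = 0.07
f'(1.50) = 0.08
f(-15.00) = -0.09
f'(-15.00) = -0.00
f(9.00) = 0.07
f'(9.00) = 0.00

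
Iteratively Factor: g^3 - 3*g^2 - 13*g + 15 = (g - 5)*(g^2 + 2*g - 3) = (g - 5)*(g + 3)*(g - 1)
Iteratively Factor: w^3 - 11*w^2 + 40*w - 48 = (w - 4)*(w^2 - 7*w + 12) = (w - 4)^2*(w - 3)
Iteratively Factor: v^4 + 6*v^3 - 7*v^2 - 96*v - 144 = (v + 4)*(v^3 + 2*v^2 - 15*v - 36) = (v + 3)*(v + 4)*(v^2 - v - 12) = (v - 4)*(v + 3)*(v + 4)*(v + 3)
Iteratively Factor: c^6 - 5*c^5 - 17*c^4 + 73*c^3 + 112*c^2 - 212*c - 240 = (c + 2)*(c^5 - 7*c^4 - 3*c^3 + 79*c^2 - 46*c - 120) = (c - 4)*(c + 2)*(c^4 - 3*c^3 - 15*c^2 + 19*c + 30) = (c - 5)*(c - 4)*(c + 2)*(c^3 + 2*c^2 - 5*c - 6) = (c - 5)*(c - 4)*(c - 2)*(c + 2)*(c^2 + 4*c + 3) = (c - 5)*(c - 4)*(c - 2)*(c + 2)*(c + 3)*(c + 1)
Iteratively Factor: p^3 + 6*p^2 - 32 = (p + 4)*(p^2 + 2*p - 8) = (p - 2)*(p + 4)*(p + 4)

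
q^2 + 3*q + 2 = (q + 1)*(q + 2)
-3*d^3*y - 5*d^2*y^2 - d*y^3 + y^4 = y*(-3*d + y)*(d + y)^2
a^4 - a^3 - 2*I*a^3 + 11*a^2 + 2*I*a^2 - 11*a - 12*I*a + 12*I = (a - 1)*(a - 4*I)*(a - I)*(a + 3*I)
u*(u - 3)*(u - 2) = u^3 - 5*u^2 + 6*u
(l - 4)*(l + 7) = l^2 + 3*l - 28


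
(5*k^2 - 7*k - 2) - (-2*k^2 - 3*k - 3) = 7*k^2 - 4*k + 1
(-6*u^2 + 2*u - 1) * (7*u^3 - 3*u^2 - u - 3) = -42*u^5 + 32*u^4 - 7*u^3 + 19*u^2 - 5*u + 3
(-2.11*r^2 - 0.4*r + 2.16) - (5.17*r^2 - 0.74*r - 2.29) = -7.28*r^2 + 0.34*r + 4.45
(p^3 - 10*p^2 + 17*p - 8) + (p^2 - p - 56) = p^3 - 9*p^2 + 16*p - 64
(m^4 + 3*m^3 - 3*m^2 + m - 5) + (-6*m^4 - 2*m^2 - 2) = -5*m^4 + 3*m^3 - 5*m^2 + m - 7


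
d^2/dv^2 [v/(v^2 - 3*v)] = 2/(v^3 - 9*v^2 + 27*v - 27)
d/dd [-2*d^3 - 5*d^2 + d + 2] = -6*d^2 - 10*d + 1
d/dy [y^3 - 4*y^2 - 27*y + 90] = 3*y^2 - 8*y - 27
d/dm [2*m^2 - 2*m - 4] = 4*m - 2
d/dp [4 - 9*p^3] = -27*p^2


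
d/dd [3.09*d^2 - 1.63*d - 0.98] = 6.18*d - 1.63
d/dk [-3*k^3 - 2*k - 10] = -9*k^2 - 2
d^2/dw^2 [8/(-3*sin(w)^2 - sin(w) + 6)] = 8*(36*sin(w)^4 + 9*sin(w)^3 + 19*sin(w)^2 - 12*sin(w) - 38)/(3*sin(w)^2 + sin(w) - 6)^3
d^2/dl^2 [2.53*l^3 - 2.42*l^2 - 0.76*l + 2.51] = 15.18*l - 4.84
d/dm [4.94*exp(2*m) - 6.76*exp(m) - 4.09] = (9.88*exp(m) - 6.76)*exp(m)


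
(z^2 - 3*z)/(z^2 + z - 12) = z/(z + 4)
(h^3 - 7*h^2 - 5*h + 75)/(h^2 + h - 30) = (h^2 - 2*h - 15)/(h + 6)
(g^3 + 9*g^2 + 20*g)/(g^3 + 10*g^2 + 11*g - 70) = g*(g + 4)/(g^2 + 5*g - 14)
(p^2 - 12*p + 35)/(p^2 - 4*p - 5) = (p - 7)/(p + 1)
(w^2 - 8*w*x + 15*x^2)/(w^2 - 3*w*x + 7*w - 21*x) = (w - 5*x)/(w + 7)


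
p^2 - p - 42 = (p - 7)*(p + 6)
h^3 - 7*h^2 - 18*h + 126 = (h - 7)*(h - 3*sqrt(2))*(h + 3*sqrt(2))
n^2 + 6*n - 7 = (n - 1)*(n + 7)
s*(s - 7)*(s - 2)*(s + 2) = s^4 - 7*s^3 - 4*s^2 + 28*s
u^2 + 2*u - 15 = (u - 3)*(u + 5)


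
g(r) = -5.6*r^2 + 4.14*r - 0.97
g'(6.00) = -63.06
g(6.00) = -177.73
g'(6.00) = -63.06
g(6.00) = -177.73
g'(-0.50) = 9.74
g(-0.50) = -4.44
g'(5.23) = -54.44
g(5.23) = -132.49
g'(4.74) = -48.95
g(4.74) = -107.16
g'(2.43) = -23.08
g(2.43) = -23.98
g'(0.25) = 1.34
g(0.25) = -0.28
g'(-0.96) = 14.89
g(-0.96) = -10.11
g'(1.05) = -7.62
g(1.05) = -2.80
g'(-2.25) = 29.34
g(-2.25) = -38.64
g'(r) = 4.14 - 11.2*r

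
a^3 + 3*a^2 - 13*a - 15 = (a - 3)*(a + 1)*(a + 5)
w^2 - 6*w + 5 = (w - 5)*(w - 1)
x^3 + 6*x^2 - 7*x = x*(x - 1)*(x + 7)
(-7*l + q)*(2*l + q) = -14*l^2 - 5*l*q + q^2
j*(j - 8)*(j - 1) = j^3 - 9*j^2 + 8*j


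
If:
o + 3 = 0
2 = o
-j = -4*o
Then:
No Solution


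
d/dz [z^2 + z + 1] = 2*z + 1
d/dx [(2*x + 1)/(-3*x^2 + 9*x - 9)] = (2*x^2 + 2*x - 9)/(3*(x^4 - 6*x^3 + 15*x^2 - 18*x + 9))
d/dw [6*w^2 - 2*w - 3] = 12*w - 2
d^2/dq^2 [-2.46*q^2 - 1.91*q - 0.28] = -4.92000000000000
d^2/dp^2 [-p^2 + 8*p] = -2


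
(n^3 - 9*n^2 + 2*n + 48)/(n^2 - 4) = (n^2 - 11*n + 24)/(n - 2)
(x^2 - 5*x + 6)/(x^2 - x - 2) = (x - 3)/(x + 1)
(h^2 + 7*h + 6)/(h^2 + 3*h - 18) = (h + 1)/(h - 3)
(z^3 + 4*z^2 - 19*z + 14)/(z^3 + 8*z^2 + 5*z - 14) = (z - 2)/(z + 2)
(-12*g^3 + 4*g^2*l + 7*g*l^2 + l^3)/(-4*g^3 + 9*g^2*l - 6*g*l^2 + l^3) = (12*g^2 + 8*g*l + l^2)/(4*g^2 - 5*g*l + l^2)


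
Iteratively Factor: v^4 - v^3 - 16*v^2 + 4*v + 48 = (v - 4)*(v^3 + 3*v^2 - 4*v - 12) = (v - 4)*(v + 3)*(v^2 - 4) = (v - 4)*(v + 2)*(v + 3)*(v - 2)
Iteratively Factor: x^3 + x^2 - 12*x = (x)*(x^2 + x - 12) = x*(x - 3)*(x + 4)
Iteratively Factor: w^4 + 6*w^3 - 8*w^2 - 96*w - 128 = (w + 2)*(w^3 + 4*w^2 - 16*w - 64) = (w + 2)*(w + 4)*(w^2 - 16) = (w + 2)*(w + 4)^2*(w - 4)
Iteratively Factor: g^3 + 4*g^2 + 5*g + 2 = (g + 2)*(g^2 + 2*g + 1) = (g + 1)*(g + 2)*(g + 1)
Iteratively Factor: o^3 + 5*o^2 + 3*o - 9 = (o + 3)*(o^2 + 2*o - 3) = (o - 1)*(o + 3)*(o + 3)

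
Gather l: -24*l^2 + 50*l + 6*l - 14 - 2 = -24*l^2 + 56*l - 16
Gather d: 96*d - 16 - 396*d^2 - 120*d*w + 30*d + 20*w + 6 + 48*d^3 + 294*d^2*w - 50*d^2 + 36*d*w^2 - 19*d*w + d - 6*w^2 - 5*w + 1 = 48*d^3 + d^2*(294*w - 446) + d*(36*w^2 - 139*w + 127) - 6*w^2 + 15*w - 9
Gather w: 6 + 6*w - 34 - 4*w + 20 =2*w - 8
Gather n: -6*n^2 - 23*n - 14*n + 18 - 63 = -6*n^2 - 37*n - 45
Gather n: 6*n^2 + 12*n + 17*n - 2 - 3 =6*n^2 + 29*n - 5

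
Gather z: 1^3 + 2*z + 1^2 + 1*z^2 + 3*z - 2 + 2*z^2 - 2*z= 3*z^2 + 3*z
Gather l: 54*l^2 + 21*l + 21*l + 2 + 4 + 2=54*l^2 + 42*l + 8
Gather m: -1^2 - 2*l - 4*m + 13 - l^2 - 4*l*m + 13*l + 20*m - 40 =-l^2 + 11*l + m*(16 - 4*l) - 28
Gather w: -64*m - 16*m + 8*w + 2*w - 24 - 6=-80*m + 10*w - 30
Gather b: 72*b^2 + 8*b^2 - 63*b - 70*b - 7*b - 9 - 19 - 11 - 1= 80*b^2 - 140*b - 40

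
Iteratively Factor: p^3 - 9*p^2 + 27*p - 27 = (p - 3)*(p^2 - 6*p + 9) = (p - 3)^2*(p - 3)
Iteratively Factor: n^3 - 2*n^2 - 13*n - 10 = (n + 2)*(n^2 - 4*n - 5) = (n - 5)*(n + 2)*(n + 1)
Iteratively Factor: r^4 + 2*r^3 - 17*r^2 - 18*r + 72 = (r + 4)*(r^3 - 2*r^2 - 9*r + 18) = (r - 2)*(r + 4)*(r^2 - 9) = (r - 3)*(r - 2)*(r + 4)*(r + 3)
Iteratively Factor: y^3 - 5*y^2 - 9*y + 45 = (y - 5)*(y^2 - 9) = (y - 5)*(y + 3)*(y - 3)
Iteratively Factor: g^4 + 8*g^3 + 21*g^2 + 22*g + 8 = (g + 4)*(g^3 + 4*g^2 + 5*g + 2) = (g + 1)*(g + 4)*(g^2 + 3*g + 2) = (g + 1)^2*(g + 4)*(g + 2)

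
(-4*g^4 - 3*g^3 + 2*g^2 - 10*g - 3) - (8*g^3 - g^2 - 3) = -4*g^4 - 11*g^3 + 3*g^2 - 10*g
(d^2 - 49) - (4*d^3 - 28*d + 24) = -4*d^3 + d^2 + 28*d - 73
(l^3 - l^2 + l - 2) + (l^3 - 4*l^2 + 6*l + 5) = 2*l^3 - 5*l^2 + 7*l + 3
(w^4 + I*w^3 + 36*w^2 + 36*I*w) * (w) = w^5 + I*w^4 + 36*w^3 + 36*I*w^2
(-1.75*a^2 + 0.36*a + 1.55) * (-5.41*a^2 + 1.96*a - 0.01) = 9.4675*a^4 - 5.3776*a^3 - 7.6624*a^2 + 3.0344*a - 0.0155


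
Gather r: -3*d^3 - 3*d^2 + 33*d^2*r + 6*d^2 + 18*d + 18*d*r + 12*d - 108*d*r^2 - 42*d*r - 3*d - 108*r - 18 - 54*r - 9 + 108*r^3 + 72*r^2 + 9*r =-3*d^3 + 3*d^2 + 27*d + 108*r^3 + r^2*(72 - 108*d) + r*(33*d^2 - 24*d - 153) - 27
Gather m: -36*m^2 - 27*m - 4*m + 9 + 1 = -36*m^2 - 31*m + 10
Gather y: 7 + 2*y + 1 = 2*y + 8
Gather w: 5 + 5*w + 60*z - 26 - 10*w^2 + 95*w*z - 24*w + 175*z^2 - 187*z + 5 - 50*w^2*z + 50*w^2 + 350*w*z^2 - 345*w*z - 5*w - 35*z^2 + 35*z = w^2*(40 - 50*z) + w*(350*z^2 - 250*z - 24) + 140*z^2 - 92*z - 16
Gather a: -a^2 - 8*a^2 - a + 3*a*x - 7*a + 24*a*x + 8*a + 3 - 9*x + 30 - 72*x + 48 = -9*a^2 + 27*a*x - 81*x + 81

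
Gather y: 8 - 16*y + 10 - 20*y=18 - 36*y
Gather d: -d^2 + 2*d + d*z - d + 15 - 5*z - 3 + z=-d^2 + d*(z + 1) - 4*z + 12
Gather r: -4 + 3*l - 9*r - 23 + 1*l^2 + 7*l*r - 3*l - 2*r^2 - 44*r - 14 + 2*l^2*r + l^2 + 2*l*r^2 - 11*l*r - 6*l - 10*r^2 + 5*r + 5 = 2*l^2 - 6*l + r^2*(2*l - 12) + r*(2*l^2 - 4*l - 48) - 36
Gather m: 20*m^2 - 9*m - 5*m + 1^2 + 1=20*m^2 - 14*m + 2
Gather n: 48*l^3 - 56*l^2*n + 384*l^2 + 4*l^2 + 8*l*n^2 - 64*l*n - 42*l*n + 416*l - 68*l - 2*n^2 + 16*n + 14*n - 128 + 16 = 48*l^3 + 388*l^2 + 348*l + n^2*(8*l - 2) + n*(-56*l^2 - 106*l + 30) - 112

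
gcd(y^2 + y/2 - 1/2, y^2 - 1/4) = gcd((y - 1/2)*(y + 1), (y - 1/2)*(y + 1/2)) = y - 1/2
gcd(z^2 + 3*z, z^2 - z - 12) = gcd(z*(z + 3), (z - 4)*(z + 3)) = z + 3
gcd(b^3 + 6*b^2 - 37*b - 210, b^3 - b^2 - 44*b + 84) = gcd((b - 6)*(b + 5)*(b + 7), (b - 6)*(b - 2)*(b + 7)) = b^2 + b - 42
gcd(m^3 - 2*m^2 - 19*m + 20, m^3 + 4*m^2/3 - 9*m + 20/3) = m^2 + 3*m - 4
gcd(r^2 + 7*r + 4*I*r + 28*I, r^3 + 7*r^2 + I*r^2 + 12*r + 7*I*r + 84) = r^2 + r*(7 + 4*I) + 28*I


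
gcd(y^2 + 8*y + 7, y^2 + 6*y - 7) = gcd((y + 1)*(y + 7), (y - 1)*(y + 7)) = y + 7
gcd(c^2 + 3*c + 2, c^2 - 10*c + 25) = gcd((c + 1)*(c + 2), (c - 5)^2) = 1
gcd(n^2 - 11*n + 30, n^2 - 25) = n - 5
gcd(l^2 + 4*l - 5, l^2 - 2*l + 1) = l - 1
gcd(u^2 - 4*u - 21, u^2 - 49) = u - 7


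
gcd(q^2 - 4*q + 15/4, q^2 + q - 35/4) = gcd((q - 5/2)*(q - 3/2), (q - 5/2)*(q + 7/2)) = q - 5/2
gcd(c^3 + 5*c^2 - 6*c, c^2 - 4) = 1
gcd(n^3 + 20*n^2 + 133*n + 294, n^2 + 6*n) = n + 6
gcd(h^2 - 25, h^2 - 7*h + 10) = h - 5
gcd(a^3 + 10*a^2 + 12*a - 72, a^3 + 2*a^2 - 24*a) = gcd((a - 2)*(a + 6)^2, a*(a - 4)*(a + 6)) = a + 6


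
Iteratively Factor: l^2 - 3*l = (l)*(l - 3)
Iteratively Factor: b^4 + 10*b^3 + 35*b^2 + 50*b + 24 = (b + 4)*(b^3 + 6*b^2 + 11*b + 6) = (b + 1)*(b + 4)*(b^2 + 5*b + 6) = (b + 1)*(b + 2)*(b + 4)*(b + 3)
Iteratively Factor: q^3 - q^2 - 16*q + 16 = (q + 4)*(q^2 - 5*q + 4) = (q - 1)*(q + 4)*(q - 4)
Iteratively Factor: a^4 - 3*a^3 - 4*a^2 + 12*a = (a)*(a^3 - 3*a^2 - 4*a + 12) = a*(a - 3)*(a^2 - 4) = a*(a - 3)*(a + 2)*(a - 2)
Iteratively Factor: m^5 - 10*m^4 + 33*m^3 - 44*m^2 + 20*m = (m - 2)*(m^4 - 8*m^3 + 17*m^2 - 10*m) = (m - 2)^2*(m^3 - 6*m^2 + 5*m) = (m - 5)*(m - 2)^2*(m^2 - m) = m*(m - 5)*(m - 2)^2*(m - 1)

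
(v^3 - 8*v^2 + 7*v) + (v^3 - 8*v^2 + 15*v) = 2*v^3 - 16*v^2 + 22*v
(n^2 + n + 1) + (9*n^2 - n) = 10*n^2 + 1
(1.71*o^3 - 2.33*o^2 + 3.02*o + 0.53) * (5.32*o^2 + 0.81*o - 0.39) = 9.0972*o^5 - 11.0105*o^4 + 13.5122*o^3 + 6.1745*o^2 - 0.7485*o - 0.2067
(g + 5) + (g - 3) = 2*g + 2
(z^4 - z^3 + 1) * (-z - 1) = -z^5 + z^3 - z - 1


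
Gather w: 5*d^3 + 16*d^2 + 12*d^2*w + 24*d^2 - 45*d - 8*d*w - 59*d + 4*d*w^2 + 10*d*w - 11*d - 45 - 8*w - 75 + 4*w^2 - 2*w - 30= 5*d^3 + 40*d^2 - 115*d + w^2*(4*d + 4) + w*(12*d^2 + 2*d - 10) - 150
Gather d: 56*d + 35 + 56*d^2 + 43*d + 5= 56*d^2 + 99*d + 40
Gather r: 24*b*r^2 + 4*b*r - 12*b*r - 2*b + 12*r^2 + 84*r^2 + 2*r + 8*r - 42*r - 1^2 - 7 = -2*b + r^2*(24*b + 96) + r*(-8*b - 32) - 8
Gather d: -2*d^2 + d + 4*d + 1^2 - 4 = -2*d^2 + 5*d - 3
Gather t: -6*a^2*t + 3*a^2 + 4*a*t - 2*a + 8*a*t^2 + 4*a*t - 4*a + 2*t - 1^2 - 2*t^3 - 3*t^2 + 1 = 3*a^2 - 6*a - 2*t^3 + t^2*(8*a - 3) + t*(-6*a^2 + 8*a + 2)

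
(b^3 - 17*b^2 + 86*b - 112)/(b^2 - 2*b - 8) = (-b^3 + 17*b^2 - 86*b + 112)/(-b^2 + 2*b + 8)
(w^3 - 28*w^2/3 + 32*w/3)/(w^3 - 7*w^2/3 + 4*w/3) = (w - 8)/(w - 1)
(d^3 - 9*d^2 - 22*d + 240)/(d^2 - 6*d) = d - 3 - 40/d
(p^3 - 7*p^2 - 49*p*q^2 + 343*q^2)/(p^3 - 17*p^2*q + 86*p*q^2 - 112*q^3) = (p^2 + 7*p*q - 7*p - 49*q)/(p^2 - 10*p*q + 16*q^2)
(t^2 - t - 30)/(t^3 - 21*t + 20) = (t - 6)/(t^2 - 5*t + 4)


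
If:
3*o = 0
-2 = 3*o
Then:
No Solution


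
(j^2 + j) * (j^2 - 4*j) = j^4 - 3*j^3 - 4*j^2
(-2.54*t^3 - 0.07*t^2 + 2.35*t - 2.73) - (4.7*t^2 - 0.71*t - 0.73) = -2.54*t^3 - 4.77*t^2 + 3.06*t - 2.0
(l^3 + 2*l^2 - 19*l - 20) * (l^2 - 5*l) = l^5 - 3*l^4 - 29*l^3 + 75*l^2 + 100*l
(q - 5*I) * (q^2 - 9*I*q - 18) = q^3 - 14*I*q^2 - 63*q + 90*I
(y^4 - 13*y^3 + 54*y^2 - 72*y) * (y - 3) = y^5 - 16*y^4 + 93*y^3 - 234*y^2 + 216*y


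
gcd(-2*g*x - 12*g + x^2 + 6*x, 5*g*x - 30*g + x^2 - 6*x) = 1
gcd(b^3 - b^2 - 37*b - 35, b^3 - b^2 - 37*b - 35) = b^3 - b^2 - 37*b - 35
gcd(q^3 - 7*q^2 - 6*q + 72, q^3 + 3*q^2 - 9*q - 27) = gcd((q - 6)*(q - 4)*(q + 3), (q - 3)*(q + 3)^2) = q + 3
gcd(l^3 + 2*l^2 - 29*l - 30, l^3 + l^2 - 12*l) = 1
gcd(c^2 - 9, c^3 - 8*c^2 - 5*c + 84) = c + 3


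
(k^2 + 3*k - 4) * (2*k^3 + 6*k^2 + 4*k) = 2*k^5 + 12*k^4 + 14*k^3 - 12*k^2 - 16*k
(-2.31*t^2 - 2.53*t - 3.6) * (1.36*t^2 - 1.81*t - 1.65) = -3.1416*t^4 + 0.7403*t^3 + 3.4948*t^2 + 10.6905*t + 5.94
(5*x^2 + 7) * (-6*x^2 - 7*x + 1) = -30*x^4 - 35*x^3 - 37*x^2 - 49*x + 7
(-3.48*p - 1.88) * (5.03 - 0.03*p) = 0.1044*p^2 - 17.448*p - 9.4564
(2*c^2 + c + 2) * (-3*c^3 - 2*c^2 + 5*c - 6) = -6*c^5 - 7*c^4 + 2*c^3 - 11*c^2 + 4*c - 12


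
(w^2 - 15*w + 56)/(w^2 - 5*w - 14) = (w - 8)/(w + 2)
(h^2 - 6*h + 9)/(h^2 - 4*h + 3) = (h - 3)/(h - 1)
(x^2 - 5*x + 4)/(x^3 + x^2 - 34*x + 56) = (x - 1)/(x^2 + 5*x - 14)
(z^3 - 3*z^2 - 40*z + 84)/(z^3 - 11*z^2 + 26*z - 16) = (z^2 - z - 42)/(z^2 - 9*z + 8)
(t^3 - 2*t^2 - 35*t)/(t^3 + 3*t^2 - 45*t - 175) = t/(t + 5)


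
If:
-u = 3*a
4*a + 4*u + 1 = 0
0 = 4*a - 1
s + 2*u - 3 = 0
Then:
No Solution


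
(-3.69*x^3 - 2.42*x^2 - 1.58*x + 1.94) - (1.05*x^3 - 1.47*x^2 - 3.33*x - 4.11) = -4.74*x^3 - 0.95*x^2 + 1.75*x + 6.05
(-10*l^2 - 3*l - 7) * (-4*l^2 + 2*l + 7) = 40*l^4 - 8*l^3 - 48*l^2 - 35*l - 49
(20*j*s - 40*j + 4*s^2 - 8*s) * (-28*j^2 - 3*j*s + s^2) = -560*j^3*s + 1120*j^3 - 172*j^2*s^2 + 344*j^2*s + 8*j*s^3 - 16*j*s^2 + 4*s^4 - 8*s^3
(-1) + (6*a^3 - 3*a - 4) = 6*a^3 - 3*a - 5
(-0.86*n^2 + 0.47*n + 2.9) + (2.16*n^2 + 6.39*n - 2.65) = 1.3*n^2 + 6.86*n + 0.25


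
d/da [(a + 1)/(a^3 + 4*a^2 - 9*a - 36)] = (a^3 + 4*a^2 - 9*a - (a + 1)*(3*a^2 + 8*a - 9) - 36)/(a^3 + 4*a^2 - 9*a - 36)^2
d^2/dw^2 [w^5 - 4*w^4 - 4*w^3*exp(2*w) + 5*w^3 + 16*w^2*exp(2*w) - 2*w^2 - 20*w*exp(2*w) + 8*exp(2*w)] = -16*w^3*exp(2*w) + 20*w^3 + 16*w^2*exp(2*w) - 48*w^2 + 24*w*exp(2*w) + 30*w - 16*exp(2*w) - 4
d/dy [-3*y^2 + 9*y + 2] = 9 - 6*y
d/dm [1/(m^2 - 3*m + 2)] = (3 - 2*m)/(m^2 - 3*m + 2)^2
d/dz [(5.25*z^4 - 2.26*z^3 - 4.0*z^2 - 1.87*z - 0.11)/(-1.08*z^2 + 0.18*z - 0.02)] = (-11.34*z^5 + 5.2758*z^4 - 1.2336*z^3 - 2.604*z^2 - 0.0776*z + 0.0572)/(1.1664*z^4 - 0.3888*z^3 + 0.0756*z^2 - 0.0072*z + 0.0004)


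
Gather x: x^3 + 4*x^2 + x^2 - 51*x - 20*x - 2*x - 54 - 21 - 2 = x^3 + 5*x^2 - 73*x - 77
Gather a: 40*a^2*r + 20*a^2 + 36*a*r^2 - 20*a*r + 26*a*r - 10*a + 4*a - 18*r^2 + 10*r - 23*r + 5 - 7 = a^2*(40*r + 20) + a*(36*r^2 + 6*r - 6) - 18*r^2 - 13*r - 2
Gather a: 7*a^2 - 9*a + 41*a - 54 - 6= 7*a^2 + 32*a - 60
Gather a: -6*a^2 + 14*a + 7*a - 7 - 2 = -6*a^2 + 21*a - 9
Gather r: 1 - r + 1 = 2 - r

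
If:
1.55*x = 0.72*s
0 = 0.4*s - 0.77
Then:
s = 1.92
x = 0.89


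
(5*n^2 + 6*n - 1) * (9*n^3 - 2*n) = 45*n^5 + 54*n^4 - 19*n^3 - 12*n^2 + 2*n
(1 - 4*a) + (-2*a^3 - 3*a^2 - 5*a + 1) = -2*a^3 - 3*a^2 - 9*a + 2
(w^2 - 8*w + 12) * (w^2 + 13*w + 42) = w^4 + 5*w^3 - 50*w^2 - 180*w + 504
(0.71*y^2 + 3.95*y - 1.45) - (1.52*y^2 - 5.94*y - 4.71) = -0.81*y^2 + 9.89*y + 3.26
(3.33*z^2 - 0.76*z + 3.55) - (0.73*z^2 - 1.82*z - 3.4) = 2.6*z^2 + 1.06*z + 6.95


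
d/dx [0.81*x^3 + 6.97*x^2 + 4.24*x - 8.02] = 2.43*x^2 + 13.94*x + 4.24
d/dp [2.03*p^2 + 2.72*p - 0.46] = 4.06*p + 2.72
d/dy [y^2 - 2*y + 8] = 2*y - 2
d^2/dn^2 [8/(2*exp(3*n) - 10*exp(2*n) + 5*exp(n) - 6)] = 8*((-18*exp(2*n) + 40*exp(n) - 5)*(2*exp(3*n) - 10*exp(2*n) + 5*exp(n) - 6) + 2*(6*exp(2*n) - 20*exp(n) + 5)^2*exp(n))*exp(n)/(2*exp(3*n) - 10*exp(2*n) + 5*exp(n) - 6)^3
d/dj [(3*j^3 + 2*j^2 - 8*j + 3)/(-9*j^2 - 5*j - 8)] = (-27*j^4 - 30*j^3 - 154*j^2 + 22*j + 79)/(81*j^4 + 90*j^3 + 169*j^2 + 80*j + 64)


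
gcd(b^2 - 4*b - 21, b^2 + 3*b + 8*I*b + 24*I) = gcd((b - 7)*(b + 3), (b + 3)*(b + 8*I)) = b + 3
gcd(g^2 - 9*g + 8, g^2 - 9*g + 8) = g^2 - 9*g + 8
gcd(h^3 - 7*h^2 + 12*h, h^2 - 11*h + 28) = h - 4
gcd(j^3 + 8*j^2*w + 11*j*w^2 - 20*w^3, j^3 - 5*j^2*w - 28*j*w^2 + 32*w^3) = -j^2 - 3*j*w + 4*w^2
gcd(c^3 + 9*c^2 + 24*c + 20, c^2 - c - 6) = c + 2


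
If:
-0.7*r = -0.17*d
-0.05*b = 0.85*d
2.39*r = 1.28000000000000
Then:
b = -37.49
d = 2.21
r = 0.54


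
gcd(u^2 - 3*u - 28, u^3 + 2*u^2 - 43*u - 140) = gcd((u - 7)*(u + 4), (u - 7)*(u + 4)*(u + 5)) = u^2 - 3*u - 28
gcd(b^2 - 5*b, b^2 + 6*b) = b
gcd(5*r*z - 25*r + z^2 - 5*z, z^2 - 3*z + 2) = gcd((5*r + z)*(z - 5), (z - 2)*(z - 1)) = 1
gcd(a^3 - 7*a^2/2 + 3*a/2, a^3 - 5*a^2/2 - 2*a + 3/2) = a^2 - 7*a/2 + 3/2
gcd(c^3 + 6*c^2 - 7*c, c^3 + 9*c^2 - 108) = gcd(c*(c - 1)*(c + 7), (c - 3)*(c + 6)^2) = 1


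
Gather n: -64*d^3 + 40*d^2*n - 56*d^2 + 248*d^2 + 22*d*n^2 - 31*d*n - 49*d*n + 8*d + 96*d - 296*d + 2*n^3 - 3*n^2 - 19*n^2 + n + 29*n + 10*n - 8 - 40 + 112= -64*d^3 + 192*d^2 - 192*d + 2*n^3 + n^2*(22*d - 22) + n*(40*d^2 - 80*d + 40) + 64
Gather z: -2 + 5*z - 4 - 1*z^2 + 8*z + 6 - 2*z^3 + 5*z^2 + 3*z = -2*z^3 + 4*z^2 + 16*z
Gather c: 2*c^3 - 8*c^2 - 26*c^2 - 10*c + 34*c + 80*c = 2*c^3 - 34*c^2 + 104*c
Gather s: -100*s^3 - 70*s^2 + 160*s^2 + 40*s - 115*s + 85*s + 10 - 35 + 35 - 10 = -100*s^3 + 90*s^2 + 10*s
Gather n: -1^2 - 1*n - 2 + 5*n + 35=4*n + 32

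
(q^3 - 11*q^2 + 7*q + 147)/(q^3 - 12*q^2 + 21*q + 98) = (q + 3)/(q + 2)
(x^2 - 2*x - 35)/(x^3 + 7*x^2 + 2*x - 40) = (x - 7)/(x^2 + 2*x - 8)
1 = 1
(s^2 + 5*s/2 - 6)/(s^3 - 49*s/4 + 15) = 2/(2*s - 5)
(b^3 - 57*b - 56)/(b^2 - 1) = (b^2 - b - 56)/(b - 1)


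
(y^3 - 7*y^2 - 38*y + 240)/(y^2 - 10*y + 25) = (y^2 - 2*y - 48)/(y - 5)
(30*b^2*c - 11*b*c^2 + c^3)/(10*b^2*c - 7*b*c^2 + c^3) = (6*b - c)/(2*b - c)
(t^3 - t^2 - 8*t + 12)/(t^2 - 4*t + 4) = t + 3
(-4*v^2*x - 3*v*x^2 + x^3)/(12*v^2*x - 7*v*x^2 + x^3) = (v + x)/(-3*v + x)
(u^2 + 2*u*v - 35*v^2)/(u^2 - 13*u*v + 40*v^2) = (u + 7*v)/(u - 8*v)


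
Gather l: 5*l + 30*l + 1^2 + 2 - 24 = 35*l - 21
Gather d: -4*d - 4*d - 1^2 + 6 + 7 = 12 - 8*d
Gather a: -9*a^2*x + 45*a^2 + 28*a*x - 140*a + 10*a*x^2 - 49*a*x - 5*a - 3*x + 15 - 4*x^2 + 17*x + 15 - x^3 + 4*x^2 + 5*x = a^2*(45 - 9*x) + a*(10*x^2 - 21*x - 145) - x^3 + 19*x + 30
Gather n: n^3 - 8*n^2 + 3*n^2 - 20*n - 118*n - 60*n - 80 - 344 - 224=n^3 - 5*n^2 - 198*n - 648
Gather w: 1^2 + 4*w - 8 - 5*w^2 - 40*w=-5*w^2 - 36*w - 7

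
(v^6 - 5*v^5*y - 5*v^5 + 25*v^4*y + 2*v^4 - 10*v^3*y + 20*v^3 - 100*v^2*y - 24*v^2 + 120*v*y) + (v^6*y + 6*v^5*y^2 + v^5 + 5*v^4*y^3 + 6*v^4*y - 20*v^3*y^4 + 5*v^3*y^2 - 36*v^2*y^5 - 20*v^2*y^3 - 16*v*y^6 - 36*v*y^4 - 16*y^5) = v^6*y + v^6 + 6*v^5*y^2 - 5*v^5*y - 4*v^5 + 5*v^4*y^3 + 31*v^4*y + 2*v^4 - 20*v^3*y^4 + 5*v^3*y^2 - 10*v^3*y + 20*v^3 - 36*v^2*y^5 - 20*v^2*y^3 - 100*v^2*y - 24*v^2 - 16*v*y^6 - 36*v*y^4 + 120*v*y - 16*y^5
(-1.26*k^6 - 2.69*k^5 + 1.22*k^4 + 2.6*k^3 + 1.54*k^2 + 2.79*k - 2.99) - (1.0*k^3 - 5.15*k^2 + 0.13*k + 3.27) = -1.26*k^6 - 2.69*k^5 + 1.22*k^4 + 1.6*k^3 + 6.69*k^2 + 2.66*k - 6.26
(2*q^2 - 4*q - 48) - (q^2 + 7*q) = q^2 - 11*q - 48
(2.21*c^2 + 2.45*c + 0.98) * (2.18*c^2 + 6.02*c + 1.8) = 4.8178*c^4 + 18.6452*c^3 + 20.8634*c^2 + 10.3096*c + 1.764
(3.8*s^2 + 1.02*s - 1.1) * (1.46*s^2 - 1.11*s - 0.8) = 5.548*s^4 - 2.7288*s^3 - 5.7782*s^2 + 0.405*s + 0.88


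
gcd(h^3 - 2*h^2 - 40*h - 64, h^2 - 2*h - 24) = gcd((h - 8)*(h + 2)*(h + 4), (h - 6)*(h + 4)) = h + 4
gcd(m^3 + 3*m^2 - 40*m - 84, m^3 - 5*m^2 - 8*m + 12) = m^2 - 4*m - 12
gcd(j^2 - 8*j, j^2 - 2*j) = j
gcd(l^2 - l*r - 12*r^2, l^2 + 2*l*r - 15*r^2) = 1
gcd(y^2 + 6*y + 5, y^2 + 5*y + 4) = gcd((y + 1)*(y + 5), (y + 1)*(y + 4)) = y + 1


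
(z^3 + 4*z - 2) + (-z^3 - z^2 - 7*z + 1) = -z^2 - 3*z - 1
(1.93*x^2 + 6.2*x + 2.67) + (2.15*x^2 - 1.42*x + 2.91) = 4.08*x^2 + 4.78*x + 5.58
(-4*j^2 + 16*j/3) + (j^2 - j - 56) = -3*j^2 + 13*j/3 - 56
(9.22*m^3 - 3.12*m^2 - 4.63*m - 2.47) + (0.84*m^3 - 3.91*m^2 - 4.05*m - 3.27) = 10.06*m^3 - 7.03*m^2 - 8.68*m - 5.74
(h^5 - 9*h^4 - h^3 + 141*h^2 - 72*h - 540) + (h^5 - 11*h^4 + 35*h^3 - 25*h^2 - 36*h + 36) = 2*h^5 - 20*h^4 + 34*h^3 + 116*h^2 - 108*h - 504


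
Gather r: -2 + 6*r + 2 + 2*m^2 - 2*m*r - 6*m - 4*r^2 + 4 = 2*m^2 - 6*m - 4*r^2 + r*(6 - 2*m) + 4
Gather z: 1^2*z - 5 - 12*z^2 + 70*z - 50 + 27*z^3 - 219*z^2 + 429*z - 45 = 27*z^3 - 231*z^2 + 500*z - 100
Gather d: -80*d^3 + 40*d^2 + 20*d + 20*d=-80*d^3 + 40*d^2 + 40*d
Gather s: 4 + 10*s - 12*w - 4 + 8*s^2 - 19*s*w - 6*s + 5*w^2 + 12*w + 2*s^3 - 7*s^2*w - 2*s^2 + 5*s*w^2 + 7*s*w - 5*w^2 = 2*s^3 + s^2*(6 - 7*w) + s*(5*w^2 - 12*w + 4)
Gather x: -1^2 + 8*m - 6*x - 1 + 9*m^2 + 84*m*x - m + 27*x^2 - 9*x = 9*m^2 + 7*m + 27*x^2 + x*(84*m - 15) - 2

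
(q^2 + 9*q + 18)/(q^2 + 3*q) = (q + 6)/q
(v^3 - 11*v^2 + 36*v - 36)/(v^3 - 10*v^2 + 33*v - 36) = (v^2 - 8*v + 12)/(v^2 - 7*v + 12)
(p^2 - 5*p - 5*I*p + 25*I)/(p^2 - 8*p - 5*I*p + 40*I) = (p - 5)/(p - 8)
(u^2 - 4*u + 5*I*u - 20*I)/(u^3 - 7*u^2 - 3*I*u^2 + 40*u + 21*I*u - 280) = (u - 4)/(u^2 - u*(7 + 8*I) + 56*I)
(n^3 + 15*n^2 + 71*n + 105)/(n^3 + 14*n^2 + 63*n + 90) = (n + 7)/(n + 6)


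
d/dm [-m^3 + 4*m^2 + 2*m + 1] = -3*m^2 + 8*m + 2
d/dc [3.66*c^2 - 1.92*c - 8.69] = 7.32*c - 1.92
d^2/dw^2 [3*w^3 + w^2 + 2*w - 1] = 18*w + 2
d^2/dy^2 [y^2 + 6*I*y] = 2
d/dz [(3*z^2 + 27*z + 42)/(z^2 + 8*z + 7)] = -3/(z^2 + 2*z + 1)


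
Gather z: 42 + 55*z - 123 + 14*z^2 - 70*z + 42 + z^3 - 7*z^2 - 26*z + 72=z^3 + 7*z^2 - 41*z + 33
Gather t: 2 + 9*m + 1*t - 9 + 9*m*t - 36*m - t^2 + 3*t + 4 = -27*m - t^2 + t*(9*m + 4) - 3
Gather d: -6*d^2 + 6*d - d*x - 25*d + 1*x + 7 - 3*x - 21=-6*d^2 + d*(-x - 19) - 2*x - 14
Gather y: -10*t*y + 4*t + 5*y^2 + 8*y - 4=4*t + 5*y^2 + y*(8 - 10*t) - 4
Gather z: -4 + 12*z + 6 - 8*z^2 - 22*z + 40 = -8*z^2 - 10*z + 42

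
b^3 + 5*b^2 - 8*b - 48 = (b - 3)*(b + 4)^2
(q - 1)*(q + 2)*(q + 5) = q^3 + 6*q^2 + 3*q - 10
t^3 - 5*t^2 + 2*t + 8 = (t - 4)*(t - 2)*(t + 1)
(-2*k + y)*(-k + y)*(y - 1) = 2*k^2*y - 2*k^2 - 3*k*y^2 + 3*k*y + y^3 - y^2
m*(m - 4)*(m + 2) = m^3 - 2*m^2 - 8*m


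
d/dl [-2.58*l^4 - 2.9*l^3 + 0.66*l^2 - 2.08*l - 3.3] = -10.32*l^3 - 8.7*l^2 + 1.32*l - 2.08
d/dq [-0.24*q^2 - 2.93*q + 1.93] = -0.48*q - 2.93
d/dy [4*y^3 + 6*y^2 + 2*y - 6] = 12*y^2 + 12*y + 2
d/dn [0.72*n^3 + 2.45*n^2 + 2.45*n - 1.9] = 2.16*n^2 + 4.9*n + 2.45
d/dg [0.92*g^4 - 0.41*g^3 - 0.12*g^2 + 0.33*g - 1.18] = 3.68*g^3 - 1.23*g^2 - 0.24*g + 0.33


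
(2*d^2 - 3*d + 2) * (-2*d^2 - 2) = -4*d^4 + 6*d^3 - 8*d^2 + 6*d - 4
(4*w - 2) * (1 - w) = -4*w^2 + 6*w - 2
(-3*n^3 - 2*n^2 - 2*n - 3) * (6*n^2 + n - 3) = -18*n^5 - 15*n^4 - 5*n^3 - 14*n^2 + 3*n + 9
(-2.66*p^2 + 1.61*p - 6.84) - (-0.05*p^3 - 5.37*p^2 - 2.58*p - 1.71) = 0.05*p^3 + 2.71*p^2 + 4.19*p - 5.13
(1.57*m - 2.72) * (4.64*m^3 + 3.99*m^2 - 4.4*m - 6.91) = 7.2848*m^4 - 6.3565*m^3 - 17.7608*m^2 + 1.1193*m + 18.7952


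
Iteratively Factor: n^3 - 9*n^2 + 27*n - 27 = (n - 3)*(n^2 - 6*n + 9) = (n - 3)^2*(n - 3)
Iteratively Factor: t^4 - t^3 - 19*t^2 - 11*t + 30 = (t + 2)*(t^3 - 3*t^2 - 13*t + 15) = (t - 5)*(t + 2)*(t^2 + 2*t - 3) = (t - 5)*(t + 2)*(t + 3)*(t - 1)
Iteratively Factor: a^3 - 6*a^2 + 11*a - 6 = (a - 3)*(a^2 - 3*a + 2) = (a - 3)*(a - 1)*(a - 2)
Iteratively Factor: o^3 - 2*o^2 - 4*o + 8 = (o - 2)*(o^2 - 4) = (o - 2)^2*(o + 2)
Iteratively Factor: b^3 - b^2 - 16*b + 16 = (b - 4)*(b^2 + 3*b - 4) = (b - 4)*(b + 4)*(b - 1)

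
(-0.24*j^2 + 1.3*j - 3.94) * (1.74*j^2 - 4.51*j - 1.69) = -0.4176*j^4 + 3.3444*j^3 - 12.313*j^2 + 15.5724*j + 6.6586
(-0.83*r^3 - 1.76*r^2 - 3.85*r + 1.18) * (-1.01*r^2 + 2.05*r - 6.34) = 0.8383*r^5 + 0.0761000000000003*r^4 + 5.5427*r^3 + 2.0741*r^2 + 26.828*r - 7.4812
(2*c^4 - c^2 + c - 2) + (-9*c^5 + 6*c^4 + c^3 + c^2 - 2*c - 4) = -9*c^5 + 8*c^4 + c^3 - c - 6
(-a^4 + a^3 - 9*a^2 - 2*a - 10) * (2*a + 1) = -2*a^5 + a^4 - 17*a^3 - 13*a^2 - 22*a - 10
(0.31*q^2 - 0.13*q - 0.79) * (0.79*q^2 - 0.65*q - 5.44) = 0.2449*q^4 - 0.3042*q^3 - 2.226*q^2 + 1.2207*q + 4.2976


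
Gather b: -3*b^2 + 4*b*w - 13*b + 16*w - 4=-3*b^2 + b*(4*w - 13) + 16*w - 4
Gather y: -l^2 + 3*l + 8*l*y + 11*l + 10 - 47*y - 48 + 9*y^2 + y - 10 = -l^2 + 14*l + 9*y^2 + y*(8*l - 46) - 48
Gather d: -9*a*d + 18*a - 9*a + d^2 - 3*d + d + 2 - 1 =9*a + d^2 + d*(-9*a - 2) + 1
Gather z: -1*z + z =0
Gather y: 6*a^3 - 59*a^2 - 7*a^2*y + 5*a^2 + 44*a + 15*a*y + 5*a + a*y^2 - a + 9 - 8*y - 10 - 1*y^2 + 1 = 6*a^3 - 54*a^2 + 48*a + y^2*(a - 1) + y*(-7*a^2 + 15*a - 8)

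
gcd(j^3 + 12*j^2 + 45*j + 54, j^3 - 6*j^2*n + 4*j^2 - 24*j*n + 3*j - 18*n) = j + 3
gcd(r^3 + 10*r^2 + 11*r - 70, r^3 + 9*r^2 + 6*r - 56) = r^2 + 5*r - 14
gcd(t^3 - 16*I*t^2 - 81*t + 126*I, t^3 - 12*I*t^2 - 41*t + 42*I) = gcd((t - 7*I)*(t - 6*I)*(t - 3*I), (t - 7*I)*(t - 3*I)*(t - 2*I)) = t^2 - 10*I*t - 21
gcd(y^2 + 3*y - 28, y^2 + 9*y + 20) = 1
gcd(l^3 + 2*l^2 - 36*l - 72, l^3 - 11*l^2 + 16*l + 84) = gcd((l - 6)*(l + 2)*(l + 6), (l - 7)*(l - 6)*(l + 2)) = l^2 - 4*l - 12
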